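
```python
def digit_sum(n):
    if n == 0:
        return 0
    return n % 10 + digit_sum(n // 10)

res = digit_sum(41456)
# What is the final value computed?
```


digit_sum(41456)
= 6 + digit_sum(4145)
= 6 + 5 + digit_sum(414)
= 6 + 5 + 4 + digit_sum(41)
= 6 + 5 + 4 + 1 + digit_sum(4)
= 6 + 5 + 4 + 1 + 4 + digit_sum(0)
= 6 + 5 + 4 + 1 + 4 + 0
= 20


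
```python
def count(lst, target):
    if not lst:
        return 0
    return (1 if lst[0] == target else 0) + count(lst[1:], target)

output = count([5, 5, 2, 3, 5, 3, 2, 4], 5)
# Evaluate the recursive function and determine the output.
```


count([5, 5, 2, 3, 5, 3, 2, 4], 5)
lst[0]=5 == 5: 1 + count([5, 2, 3, 5, 3, 2, 4], 5)
lst[0]=5 == 5: 1 + count([2, 3, 5, 3, 2, 4], 5)
lst[0]=2 != 5: 0 + count([3, 5, 3, 2, 4], 5)
lst[0]=3 != 5: 0 + count([5, 3, 2, 4], 5)
lst[0]=5 == 5: 1 + count([3, 2, 4], 5)
lst[0]=3 != 5: 0 + count([2, 4], 5)
lst[0]=2 != 5: 0 + count([4], 5)
lst[0]=4 != 5: 0 + count([], 5)
= 3


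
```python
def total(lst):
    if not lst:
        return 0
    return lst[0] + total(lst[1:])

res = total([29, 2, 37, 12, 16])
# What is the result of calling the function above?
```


total([29, 2, 37, 12, 16])
= 29 + total([2, 37, 12, 16])
= 29 + 2 + total([37, 12, 16])
= 29 + 2 + 37 + total([12, 16])
= 29 + 2 + 37 + 12 + total([16])
= 29 + 2 + 37 + 12 + 16 + total([])
= 29 + 2 + 37 + 12 + 16 + 0
= 96


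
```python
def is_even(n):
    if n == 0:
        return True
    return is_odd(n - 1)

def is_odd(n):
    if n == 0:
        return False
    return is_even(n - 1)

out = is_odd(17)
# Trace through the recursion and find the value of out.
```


is_odd(17)
= is_even(16)
= is_odd(15)
= is_even(14)
= is_odd(13)
= is_even(12)
= is_odd(11)
= is_even(10)
= is_odd(9)
= is_even(8)
= is_odd(7)
= is_even(6)
= is_odd(5)
= is_even(4)
= is_odd(3)
= is_even(2)
= is_odd(1)
= is_even(0)
n == 0: return True
= True


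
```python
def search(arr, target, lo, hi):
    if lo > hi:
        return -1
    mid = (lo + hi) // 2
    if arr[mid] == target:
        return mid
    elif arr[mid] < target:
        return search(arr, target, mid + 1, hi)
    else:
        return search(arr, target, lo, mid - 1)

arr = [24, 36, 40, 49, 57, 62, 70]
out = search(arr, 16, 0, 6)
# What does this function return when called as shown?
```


search(arr, 16, 0, 6)
lo=0, hi=6, mid=3, arr[mid]=49
49 > 16, search left half
lo=0, hi=2, mid=1, arr[mid]=36
36 > 16, search left half
lo=0, hi=0, mid=0, arr[mid]=24
24 > 16, search left half
lo > hi, target not found, return -1
= -1


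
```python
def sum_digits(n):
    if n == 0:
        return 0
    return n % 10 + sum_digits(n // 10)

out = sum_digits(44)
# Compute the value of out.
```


sum_digits(44)
= 4 + sum_digits(4)
= 4 + 4 + sum_digits(0)
= 4 + 4 + 0
= 8


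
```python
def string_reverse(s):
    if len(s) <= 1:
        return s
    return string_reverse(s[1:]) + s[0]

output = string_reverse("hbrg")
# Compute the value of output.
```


string_reverse("hbrg")
= string_reverse("brg") + "h"
= string_reverse("rg") + "b" + "h"
= string_reverse("g") + "r" + "b" + "h"
= "g" + "r" + "b" + "h"
= "grbh"


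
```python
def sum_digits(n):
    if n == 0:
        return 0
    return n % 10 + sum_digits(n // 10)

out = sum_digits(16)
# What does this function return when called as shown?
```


sum_digits(16)
= 6 + sum_digits(1)
= 6 + 1 + sum_digits(0)
= 6 + 1 + 0
= 7


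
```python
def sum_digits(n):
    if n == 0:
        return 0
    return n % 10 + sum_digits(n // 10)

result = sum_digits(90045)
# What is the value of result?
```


sum_digits(90045)
= 5 + sum_digits(9004)
= 5 + 4 + sum_digits(900)
= 5 + 4 + 0 + sum_digits(90)
= 5 + 4 + 0 + 0 + sum_digits(9)
= 5 + 4 + 0 + 0 + 9 + sum_digits(0)
= 5 + 4 + 0 + 0 + 9 + 0
= 18


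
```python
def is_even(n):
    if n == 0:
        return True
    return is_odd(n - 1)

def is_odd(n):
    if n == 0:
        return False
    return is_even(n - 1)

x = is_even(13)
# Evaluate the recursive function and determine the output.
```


is_even(13)
= is_odd(12)
= is_even(11)
= is_odd(10)
= is_even(9)
= is_odd(8)
= is_even(7)
= is_odd(6)
= is_even(5)
= is_odd(4)
= is_even(3)
= is_odd(2)
= is_even(1)
= is_odd(0)
n == 0: return False
= False


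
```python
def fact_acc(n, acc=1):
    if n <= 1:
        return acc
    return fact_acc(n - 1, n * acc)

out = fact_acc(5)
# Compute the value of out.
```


fact_acc(5, 1)
= fact_acc(4, 5 * 1) = fact_acc(4, 5)
= fact_acc(3, 4 * 5) = fact_acc(3, 20)
= fact_acc(2, 3 * 20) = fact_acc(2, 60)
= fact_acc(1, 2 * 60) = fact_acc(1, 120)
n <= 1, return acc = 120


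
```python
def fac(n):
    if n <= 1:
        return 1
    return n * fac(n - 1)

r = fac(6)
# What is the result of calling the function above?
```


fac(6)
= 6 * fac(5)
= 6 * 5 * fac(4)
= 6 * 5 * 4 * fac(3)
= 6 * 5 * 4 * 3 * fac(2)
= 6 * 5 * 4 * 3 * 2 * fac(1)
= 6 * 5 * 4 * 3 * 2 * 1
= 720


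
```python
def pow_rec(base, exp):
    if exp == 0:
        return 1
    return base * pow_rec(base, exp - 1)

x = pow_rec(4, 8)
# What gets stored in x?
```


pow_rec(4, 8)
= 4 * pow_rec(4, 7)
= 4 * 4 * pow_rec(4, 6)
= 4 * 4 * 4 * pow_rec(4, 5)
= 4 * 4 * 4 * 4 * pow_rec(4, 4)
= 4 * 4 * 4 * 4 * 4 * pow_rec(4, 3)
= 4 * 4 * 4 * 4 * 4 * 4 * pow_rec(4, 2)
= 4 * 4 * 4 * 4 * 4 * 4 * 4 * pow_rec(4, 1)
= 4 * 4 * 4 * 4 * 4 * 4 * 4 * 4 * pow_rec(4, 0)
= 4 * 4 * 4 * 4 * 4 * 4 * 4 * 4 * 1
= 65536


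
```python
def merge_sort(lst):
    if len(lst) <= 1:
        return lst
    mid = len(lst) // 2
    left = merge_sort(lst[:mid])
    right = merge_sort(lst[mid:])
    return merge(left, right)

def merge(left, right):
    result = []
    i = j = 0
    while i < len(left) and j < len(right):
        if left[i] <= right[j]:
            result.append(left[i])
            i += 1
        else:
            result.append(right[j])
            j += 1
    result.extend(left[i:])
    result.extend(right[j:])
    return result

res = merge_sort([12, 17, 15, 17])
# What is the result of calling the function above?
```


merge_sort([12, 17, 15, 17])
Split into [12, 17] and [15, 17]
Left sorted: [12, 17]
Right sorted: [15, 17]
Merge [12, 17] and [15, 17]
= [12, 15, 17, 17]


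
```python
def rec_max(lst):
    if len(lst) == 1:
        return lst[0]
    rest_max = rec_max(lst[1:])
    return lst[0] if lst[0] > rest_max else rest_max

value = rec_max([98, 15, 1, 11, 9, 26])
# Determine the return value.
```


rec_max([98, 15, 1, 11, 9, 26])
= compare 98 with rec_max([15, 1, 11, 9, 26])
= compare 15 with rec_max([1, 11, 9, 26])
= compare 1 with rec_max([11, 9, 26])
= compare 11 with rec_max([9, 26])
= compare 9 with rec_max([26])
Base: rec_max([26]) = 26
compare 9 with 26: max = 26
compare 11 with 26: max = 26
compare 1 with 26: max = 26
compare 15 with 26: max = 26
compare 98 with 26: max = 98
= 98


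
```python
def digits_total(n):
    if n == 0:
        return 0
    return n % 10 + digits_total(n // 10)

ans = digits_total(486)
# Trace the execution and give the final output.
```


digits_total(486)
= 6 + digits_total(48)
= 6 + 8 + digits_total(4)
= 6 + 8 + 4 + digits_total(0)
= 6 + 8 + 4 + 0
= 18


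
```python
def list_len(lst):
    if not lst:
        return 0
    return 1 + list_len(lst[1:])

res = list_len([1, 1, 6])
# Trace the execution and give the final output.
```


list_len([1, 1, 6])
= 1 + list_len([1, 6])
= 1 + 1 + list_len([6])
= 1 + 1 + 1 + list_len([])
= 1 + 1 + 1 + 0
= 3


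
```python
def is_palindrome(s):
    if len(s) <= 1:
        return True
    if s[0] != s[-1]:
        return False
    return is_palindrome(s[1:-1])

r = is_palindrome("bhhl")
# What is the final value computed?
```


is_palindrome("bhhl")
"bhhl": s[0]='b' != s[-1]='l' -> False
= False


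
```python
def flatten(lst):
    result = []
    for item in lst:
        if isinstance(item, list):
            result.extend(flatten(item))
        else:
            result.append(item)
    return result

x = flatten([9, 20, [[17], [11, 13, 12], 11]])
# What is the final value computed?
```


flatten([9, 20, [[17], [11, 13, 12], 11]])
Processing each element:
  9 is not a list -> append 9
  20 is not a list -> append 20
  [[17], [11, 13, 12], 11] is a list -> flatten recursively -> [17, 11, 13, 12, 11]
= [9, 20, 17, 11, 13, 12, 11]


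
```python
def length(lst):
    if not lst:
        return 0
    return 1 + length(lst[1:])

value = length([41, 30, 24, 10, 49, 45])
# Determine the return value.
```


length([41, 30, 24, 10, 49, 45])
= 1 + length([30, 24, 10, 49, 45])
= 1 + 1 + length([24, 10, 49, 45])
= 1 + 1 + 1 + length([10, 49, 45])
= 1 + 1 + 1 + 1 + length([49, 45])
= 1 + 1 + 1 + 1 + 1 + length([45])
= 1 + 1 + 1 + 1 + 1 + 1 + length([])
= 1 + 1 + 1 + 1 + 1 + 1 + 0
= 6


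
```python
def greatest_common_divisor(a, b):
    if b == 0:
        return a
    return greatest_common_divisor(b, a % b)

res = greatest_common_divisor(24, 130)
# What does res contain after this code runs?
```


greatest_common_divisor(24, 130)
= greatest_common_divisor(130, 24 % 130) = greatest_common_divisor(130, 24)
= greatest_common_divisor(24, 130 % 24) = greatest_common_divisor(24, 10)
= greatest_common_divisor(10, 24 % 10) = greatest_common_divisor(10, 4)
= greatest_common_divisor(4, 10 % 4) = greatest_common_divisor(4, 2)
= greatest_common_divisor(2, 4 % 2) = greatest_common_divisor(2, 0)
b == 0, return a = 2


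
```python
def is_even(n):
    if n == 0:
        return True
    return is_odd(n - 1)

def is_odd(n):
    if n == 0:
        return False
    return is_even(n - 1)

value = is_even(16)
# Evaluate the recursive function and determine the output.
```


is_even(16)
= is_odd(15)
= is_even(14)
= is_odd(13)
= is_even(12)
= is_odd(11)
= is_even(10)
= is_odd(9)
= is_even(8)
= is_odd(7)
= is_even(6)
= is_odd(5)
= is_even(4)
= is_odd(3)
= is_even(2)
= is_odd(1)
= is_even(0)
n == 0: return True
= True


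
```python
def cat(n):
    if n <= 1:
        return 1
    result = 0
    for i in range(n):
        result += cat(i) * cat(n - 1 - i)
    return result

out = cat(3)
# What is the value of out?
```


cat(3)
= sum of cat(i) * cat(3-1-i) for i in 0..2
First compute sub-values bottom-up:
  cat(0) = 1, cat(1) = 1
  cat(2) = 1*1 + 1*1 = 2
Now cat(3):
  cat(0)*cat(2) = 1*2 = 2
  cat(1)*cat(1) = 1*1 = 1
  cat(2)*cat(0) = 2*1 = 2
= 2 + 1 + 2
= 5


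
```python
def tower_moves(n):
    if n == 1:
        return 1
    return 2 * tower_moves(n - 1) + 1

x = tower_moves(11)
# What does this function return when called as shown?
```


tower_moves(11)
= 2 * tower_moves(10) + 1
= 2 * (2 * tower_moves(9) + 1) + 1
= 2 * (2 * (2 * tower_moves(8) + 1) + 1) + 1
= 2 * (2 * (2 * (2 * tower_moves(7) + 1) + 1) + 1) + 1
= 2 * (2 * (2 * (2 * (2 * tower_moves(6) + 1) + 1) + 1) + 1) + 1
= 2 * (2 * (2 * (2 * (2 * (2 * tower_moves(5) + 1) + 1) + 1) + 1) + 1) + 1
= 2 * (2 * (2 * (2 * (2 * (2 * (2 * tower_moves(4) + 1) + 1) + 1) + 1) + 1) + 1) + 1
= 2 * (2 * (2 * (2 * (2 * (2 * (2 * (2 * tower_moves(3) + 1) + 1) + 1) + 1) + 1) + 1) + 1) + 1
= 2 * (2 * (2 * (2 * (2 * (2 * (2 * (2 * (2 * tower_moves(2) + 1) + 1) + 1) + 1) + 1) + 1) + 1) + 1) + 1
= 2 * (2 * (2 * (2 * (2 * (2 * (2 * (2 * (2 * (2 * tower_moves(1) + 1) + 1) + 1) + 1) + 1) + 1) + 1) + 1) + 1) + 1
Now compute bottom-up:
tower_moves(1) = 1
tower_moves(2) = 2 * 1 + 1 = 3
tower_moves(3) = 2 * 3 + 1 = 7
tower_moves(4) = 2 * 7 + 1 = 15
tower_moves(5) = 2 * 15 + 1 = 31
tower_moves(6) = 2 * 31 + 1 = 63
tower_moves(7) = 2 * 63 + 1 = 127
tower_moves(8) = 2 * 127 + 1 = 255
tower_moves(9) = 2 * 255 + 1 = 511
tower_moves(10) = 2 * 511 + 1 = 1023
tower_moves(11) = 2 * 1023 + 1 = 2047
= 2047


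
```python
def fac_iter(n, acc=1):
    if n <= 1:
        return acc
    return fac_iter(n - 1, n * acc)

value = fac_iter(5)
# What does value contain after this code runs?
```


fac_iter(5, 1)
= fac_iter(4, 5 * 1) = fac_iter(4, 5)
= fac_iter(3, 4 * 5) = fac_iter(3, 20)
= fac_iter(2, 3 * 20) = fac_iter(2, 60)
= fac_iter(1, 2 * 60) = fac_iter(1, 120)
n <= 1, return acc = 120


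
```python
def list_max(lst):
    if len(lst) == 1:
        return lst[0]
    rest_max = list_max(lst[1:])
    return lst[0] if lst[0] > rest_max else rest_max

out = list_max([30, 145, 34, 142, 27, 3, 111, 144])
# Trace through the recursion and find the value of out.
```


list_max([30, 145, 34, 142, 27, 3, 111, 144])
= compare 30 with list_max([145, 34, 142, 27, 3, 111, 144])
= compare 145 with list_max([34, 142, 27, 3, 111, 144])
= compare 34 with list_max([142, 27, 3, 111, 144])
= compare 142 with list_max([27, 3, 111, 144])
= compare 27 with list_max([3, 111, 144])
= compare 3 with list_max([111, 144])
= compare 111 with list_max([144])
Base: list_max([144]) = 144
compare 111 with 144: max = 144
compare 3 with 144: max = 144
compare 27 with 144: max = 144
compare 142 with 144: max = 144
compare 34 with 144: max = 144
compare 145 with 144: max = 145
compare 30 with 145: max = 145
= 145


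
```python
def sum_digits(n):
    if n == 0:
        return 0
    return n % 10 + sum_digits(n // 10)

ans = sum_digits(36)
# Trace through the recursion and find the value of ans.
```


sum_digits(36)
= 6 + sum_digits(3)
= 6 + 3 + sum_digits(0)
= 6 + 3 + 0
= 9


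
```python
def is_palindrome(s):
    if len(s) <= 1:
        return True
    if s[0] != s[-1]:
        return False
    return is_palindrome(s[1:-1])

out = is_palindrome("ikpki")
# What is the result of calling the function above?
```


is_palindrome("ikpki")
"ikpki": s[0]='i' == s[-1]='i' -> is_palindrome("kpk")
"kpk": s[0]='k' == s[-1]='k' -> is_palindrome("p")
"p": len <= 1 -> True
= True


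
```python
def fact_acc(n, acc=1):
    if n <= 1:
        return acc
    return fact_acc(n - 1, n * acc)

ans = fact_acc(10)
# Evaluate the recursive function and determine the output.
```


fact_acc(10, 1)
= fact_acc(9, 10 * 1) = fact_acc(9, 10)
= fact_acc(8, 9 * 10) = fact_acc(8, 90)
= fact_acc(7, 8 * 90) = fact_acc(7, 720)
= fact_acc(6, 7 * 720) = fact_acc(6, 5040)
= fact_acc(5, 6 * 5040) = fact_acc(5, 30240)
= fact_acc(4, 5 * 30240) = fact_acc(4, 151200)
= fact_acc(3, 4 * 151200) = fact_acc(3, 604800)
= fact_acc(2, 3 * 604800) = fact_acc(2, 1814400)
= fact_acc(1, 2 * 1814400) = fact_acc(1, 3628800)
n <= 1, return acc = 3628800


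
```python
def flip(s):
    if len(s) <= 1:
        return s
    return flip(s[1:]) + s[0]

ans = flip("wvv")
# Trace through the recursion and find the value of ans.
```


flip("wvv")
= flip("vv") + "w"
= flip("v") + "v" + "w"
= "v" + "v" + "w"
= "vvw"


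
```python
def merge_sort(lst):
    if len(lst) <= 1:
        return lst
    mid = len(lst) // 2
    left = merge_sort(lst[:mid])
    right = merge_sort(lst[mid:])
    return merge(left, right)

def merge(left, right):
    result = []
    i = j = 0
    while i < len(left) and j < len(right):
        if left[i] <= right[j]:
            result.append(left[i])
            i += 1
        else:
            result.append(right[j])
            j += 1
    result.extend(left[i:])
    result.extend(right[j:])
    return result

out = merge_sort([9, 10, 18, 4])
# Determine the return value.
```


merge_sort([9, 10, 18, 4])
Split into [9, 10] and [18, 4]
Left sorted: [9, 10]
Right sorted: [4, 18]
Merge [9, 10] and [4, 18]
= [4, 9, 10, 18]


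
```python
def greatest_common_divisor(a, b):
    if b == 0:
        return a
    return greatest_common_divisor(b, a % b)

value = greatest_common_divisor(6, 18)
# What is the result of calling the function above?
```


greatest_common_divisor(6, 18)
= greatest_common_divisor(18, 6 % 18) = greatest_common_divisor(18, 6)
= greatest_common_divisor(6, 18 % 6) = greatest_common_divisor(6, 0)
b == 0, return a = 6


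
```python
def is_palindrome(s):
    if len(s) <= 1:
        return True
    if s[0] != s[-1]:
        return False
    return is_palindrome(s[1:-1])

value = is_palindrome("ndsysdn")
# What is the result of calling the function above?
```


is_palindrome("ndsysdn")
"ndsysdn": s[0]='n' == s[-1]='n' -> is_palindrome("dsysd")
"dsysd": s[0]='d' == s[-1]='d' -> is_palindrome("sys")
"sys": s[0]='s' == s[-1]='s' -> is_palindrome("y")
"y": len <= 1 -> True
= True


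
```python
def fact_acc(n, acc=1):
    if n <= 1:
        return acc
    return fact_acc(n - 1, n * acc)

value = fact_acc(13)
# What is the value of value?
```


fact_acc(13, 1)
= fact_acc(12, 13 * 1) = fact_acc(12, 13)
= fact_acc(11, 12 * 13) = fact_acc(11, 156)
= fact_acc(10, 11 * 156) = fact_acc(10, 1716)
= fact_acc(9, 10 * 1716) = fact_acc(9, 17160)
= fact_acc(8, 9 * 17160) = fact_acc(8, 154440)
= fact_acc(7, 8 * 154440) = fact_acc(7, 1235520)
= fact_acc(6, 7 * 1235520) = fact_acc(6, 8648640)
= fact_acc(5, 6 * 8648640) = fact_acc(5, 51891840)
= fact_acc(4, 5 * 51891840) = fact_acc(4, 259459200)
= fact_acc(3, 4 * 259459200) = fact_acc(3, 1037836800)
= fact_acc(2, 3 * 1037836800) = fact_acc(2, 3113510400)
= fact_acc(1, 2 * 3113510400) = fact_acc(1, 6227020800)
n <= 1, return acc = 6227020800


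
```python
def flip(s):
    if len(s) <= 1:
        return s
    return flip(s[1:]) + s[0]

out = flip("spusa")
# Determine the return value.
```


flip("spusa")
= flip("pusa") + "s"
= flip("usa") + "p" + "s"
= flip("sa") + "u" + "p" + "s"
= flip("a") + "s" + "u" + "p" + "s"
= "a" + "s" + "u" + "p" + "s"
= "asups"


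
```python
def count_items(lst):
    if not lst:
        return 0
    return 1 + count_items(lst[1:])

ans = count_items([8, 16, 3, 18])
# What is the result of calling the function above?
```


count_items([8, 16, 3, 18])
= 1 + count_items([16, 3, 18])
= 1 + 1 + count_items([3, 18])
= 1 + 1 + 1 + count_items([18])
= 1 + 1 + 1 + 1 + count_items([])
= 1 + 1 + 1 + 1 + 0
= 4


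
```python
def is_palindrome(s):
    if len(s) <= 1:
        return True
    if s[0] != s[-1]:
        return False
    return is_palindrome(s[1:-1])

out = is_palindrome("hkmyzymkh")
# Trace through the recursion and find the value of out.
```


is_palindrome("hkmyzymkh")
"hkmyzymkh": s[0]='h' == s[-1]='h' -> is_palindrome("kmyzymk")
"kmyzymk": s[0]='k' == s[-1]='k' -> is_palindrome("myzym")
"myzym": s[0]='m' == s[-1]='m' -> is_palindrome("yzy")
"yzy": s[0]='y' == s[-1]='y' -> is_palindrome("z")
"z": len <= 1 -> True
= True


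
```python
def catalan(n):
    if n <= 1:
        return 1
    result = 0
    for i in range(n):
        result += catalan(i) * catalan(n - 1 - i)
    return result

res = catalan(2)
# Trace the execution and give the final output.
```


catalan(2)
= sum of catalan(i) * catalan(2-1-i) for i in 0..1
  catalan(0)*catalan(1) = 1*1 = 1
  catalan(1)*catalan(0) = 1*1 = 1
= 1 + 1
= 2


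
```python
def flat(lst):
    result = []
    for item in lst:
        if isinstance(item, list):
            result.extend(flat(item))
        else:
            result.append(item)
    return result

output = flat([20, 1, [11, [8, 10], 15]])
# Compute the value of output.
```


flat([20, 1, [11, [8, 10], 15]])
Processing each element:
  20 is not a list -> append 20
  1 is not a list -> append 1
  [11, [8, 10], 15] is a list -> flat recursively -> [11, 8, 10, 15]
= [20, 1, 11, 8, 10, 15]


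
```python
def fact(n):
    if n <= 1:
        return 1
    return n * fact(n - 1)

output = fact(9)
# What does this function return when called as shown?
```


fact(9)
= 9 * fact(8)
= 9 * 8 * fact(7)
= 9 * 8 * 7 * fact(6)
= 9 * 8 * 7 * 6 * fact(5)
= 9 * 8 * 7 * 6 * 5 * fact(4)
= 9 * 8 * 7 * 6 * 5 * 4 * fact(3)
= 9 * 8 * 7 * 6 * 5 * 4 * 3 * fact(2)
= 9 * 8 * 7 * 6 * 5 * 4 * 3 * 2 * fact(1)
= 9 * 8 * 7 * 6 * 5 * 4 * 3 * 2 * 1
= 362880


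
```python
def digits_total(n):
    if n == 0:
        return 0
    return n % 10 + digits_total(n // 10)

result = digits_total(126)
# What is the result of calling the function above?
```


digits_total(126)
= 6 + digits_total(12)
= 6 + 2 + digits_total(1)
= 6 + 2 + 1 + digits_total(0)
= 6 + 2 + 1 + 0
= 9


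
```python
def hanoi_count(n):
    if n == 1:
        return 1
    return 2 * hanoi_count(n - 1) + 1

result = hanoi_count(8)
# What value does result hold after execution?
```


hanoi_count(8)
= 2 * hanoi_count(7) + 1
= 2 * (2 * hanoi_count(6) + 1) + 1
= 2 * (2 * (2 * hanoi_count(5) + 1) + 1) + 1
= 2 * (2 * (2 * (2 * hanoi_count(4) + 1) + 1) + 1) + 1
= 2 * (2 * (2 * (2 * (2 * hanoi_count(3) + 1) + 1) + 1) + 1) + 1
= 2 * (2 * (2 * (2 * (2 * (2 * hanoi_count(2) + 1) + 1) + 1) + 1) + 1) + 1
= 2 * (2 * (2 * (2 * (2 * (2 * (2 * hanoi_count(1) + 1) + 1) + 1) + 1) + 1) + 1) + 1
Now compute bottom-up:
hanoi_count(1) = 1
hanoi_count(2) = 2 * 1 + 1 = 3
hanoi_count(3) = 2 * 3 + 1 = 7
hanoi_count(4) = 2 * 7 + 1 = 15
hanoi_count(5) = 2 * 15 + 1 = 31
hanoi_count(6) = 2 * 31 + 1 = 63
hanoi_count(7) = 2 * 63 + 1 = 127
hanoi_count(8) = 2 * 127 + 1 = 255
= 255


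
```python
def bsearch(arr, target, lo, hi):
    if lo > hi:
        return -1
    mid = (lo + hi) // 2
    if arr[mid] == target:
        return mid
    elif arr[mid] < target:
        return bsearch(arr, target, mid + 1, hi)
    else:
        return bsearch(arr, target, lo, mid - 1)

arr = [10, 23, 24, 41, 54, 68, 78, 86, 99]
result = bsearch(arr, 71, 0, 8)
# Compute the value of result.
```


bsearch(arr, 71, 0, 8)
lo=0, hi=8, mid=4, arr[mid]=54
54 < 71, search right half
lo=5, hi=8, mid=6, arr[mid]=78
78 > 71, search left half
lo=5, hi=5, mid=5, arr[mid]=68
68 < 71, search right half
lo > hi, target not found, return -1
= -1


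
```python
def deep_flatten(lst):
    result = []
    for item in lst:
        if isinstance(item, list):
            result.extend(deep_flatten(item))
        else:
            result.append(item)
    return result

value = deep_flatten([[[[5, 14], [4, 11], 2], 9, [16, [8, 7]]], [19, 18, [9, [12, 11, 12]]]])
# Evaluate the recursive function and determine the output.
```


deep_flatten([[[[5, 14], [4, 11], 2], 9, [16, [8, 7]]], [19, 18, [9, [12, 11, 12]]]])
Processing each element:
  [[[5, 14], [4, 11], 2], 9, [16, [8, 7]]] is a list -> deep_flatten recursively -> [5, 14, 4, 11, 2, 9, 16, 8, 7]
  [19, 18, [9, [12, 11, 12]]] is a list -> deep_flatten recursively -> [19, 18, 9, 12, 11, 12]
= [5, 14, 4, 11, 2, 9, 16, 8, 7, 19, 18, 9, 12, 11, 12]


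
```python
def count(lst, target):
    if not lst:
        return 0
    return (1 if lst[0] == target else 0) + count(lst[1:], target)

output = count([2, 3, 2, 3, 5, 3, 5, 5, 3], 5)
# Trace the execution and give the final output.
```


count([2, 3, 2, 3, 5, 3, 5, 5, 3], 5)
lst[0]=2 != 5: 0 + count([3, 2, 3, 5, 3, 5, 5, 3], 5)
lst[0]=3 != 5: 0 + count([2, 3, 5, 3, 5, 5, 3], 5)
lst[0]=2 != 5: 0 + count([3, 5, 3, 5, 5, 3], 5)
lst[0]=3 != 5: 0 + count([5, 3, 5, 5, 3], 5)
lst[0]=5 == 5: 1 + count([3, 5, 5, 3], 5)
lst[0]=3 != 5: 0 + count([5, 5, 3], 5)
lst[0]=5 == 5: 1 + count([5, 3], 5)
lst[0]=5 == 5: 1 + count([3], 5)
lst[0]=3 != 5: 0 + count([], 5)
= 3


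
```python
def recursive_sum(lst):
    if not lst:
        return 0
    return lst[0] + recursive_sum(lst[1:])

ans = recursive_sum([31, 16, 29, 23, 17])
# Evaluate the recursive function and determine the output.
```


recursive_sum([31, 16, 29, 23, 17])
= 31 + recursive_sum([16, 29, 23, 17])
= 31 + 16 + recursive_sum([29, 23, 17])
= 31 + 16 + 29 + recursive_sum([23, 17])
= 31 + 16 + 29 + 23 + recursive_sum([17])
= 31 + 16 + 29 + 23 + 17 + recursive_sum([])
= 31 + 16 + 29 + 23 + 17 + 0
= 116


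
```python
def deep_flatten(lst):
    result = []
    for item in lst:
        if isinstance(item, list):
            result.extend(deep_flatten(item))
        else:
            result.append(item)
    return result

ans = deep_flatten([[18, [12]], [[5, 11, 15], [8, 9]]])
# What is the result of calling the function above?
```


deep_flatten([[18, [12]], [[5, 11, 15], [8, 9]]])
Processing each element:
  [18, [12]] is a list -> deep_flatten recursively -> [18, 12]
  [[5, 11, 15], [8, 9]] is a list -> deep_flatten recursively -> [5, 11, 15, 8, 9]
= [18, 12, 5, 11, 15, 8, 9]


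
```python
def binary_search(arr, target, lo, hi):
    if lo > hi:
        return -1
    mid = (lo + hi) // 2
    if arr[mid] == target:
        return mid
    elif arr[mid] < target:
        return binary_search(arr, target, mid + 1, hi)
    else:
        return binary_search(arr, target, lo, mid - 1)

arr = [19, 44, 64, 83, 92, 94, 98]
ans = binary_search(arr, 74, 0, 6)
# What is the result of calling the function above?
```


binary_search(arr, 74, 0, 6)
lo=0, hi=6, mid=3, arr[mid]=83
83 > 74, search left half
lo=0, hi=2, mid=1, arr[mid]=44
44 < 74, search right half
lo=2, hi=2, mid=2, arr[mid]=64
64 < 74, search right half
lo > hi, target not found, return -1
= -1


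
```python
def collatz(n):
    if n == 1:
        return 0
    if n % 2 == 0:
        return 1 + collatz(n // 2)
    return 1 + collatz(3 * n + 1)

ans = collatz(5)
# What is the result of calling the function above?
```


collatz(5)
5 is odd -> 3*5+1 = 16 -> collatz(16)
16 is even -> collatz(8)
8 is even -> collatz(4)
4 is even -> collatz(2)
2 is even -> collatz(1)
Reached 1 after 5 steps
= 5


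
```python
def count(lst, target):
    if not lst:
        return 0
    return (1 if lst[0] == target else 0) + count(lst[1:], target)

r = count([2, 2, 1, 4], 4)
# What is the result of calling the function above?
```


count([2, 2, 1, 4], 4)
lst[0]=2 != 4: 0 + count([2, 1, 4], 4)
lst[0]=2 != 4: 0 + count([1, 4], 4)
lst[0]=1 != 4: 0 + count([4], 4)
lst[0]=4 == 4: 1 + count([], 4)
= 1


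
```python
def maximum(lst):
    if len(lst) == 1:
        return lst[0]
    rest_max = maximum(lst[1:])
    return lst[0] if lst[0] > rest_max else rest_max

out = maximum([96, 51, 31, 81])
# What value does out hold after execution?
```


maximum([96, 51, 31, 81])
= compare 96 with maximum([51, 31, 81])
= compare 51 with maximum([31, 81])
= compare 31 with maximum([81])
Base: maximum([81]) = 81
compare 31 with 81: max = 81
compare 51 with 81: max = 81
compare 96 with 81: max = 96
= 96


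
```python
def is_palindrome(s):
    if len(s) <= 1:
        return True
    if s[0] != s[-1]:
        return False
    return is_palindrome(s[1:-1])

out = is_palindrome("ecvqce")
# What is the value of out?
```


is_palindrome("ecvqce")
"ecvqce": s[0]='e' == s[-1]='e' -> is_palindrome("cvqc")
"cvqc": s[0]='c' == s[-1]='c' -> is_palindrome("vq")
"vq": s[0]='v' != s[-1]='q' -> False
= False


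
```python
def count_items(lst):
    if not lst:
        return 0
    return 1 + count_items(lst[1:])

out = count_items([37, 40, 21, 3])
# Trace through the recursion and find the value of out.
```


count_items([37, 40, 21, 3])
= 1 + count_items([40, 21, 3])
= 1 + 1 + count_items([21, 3])
= 1 + 1 + 1 + count_items([3])
= 1 + 1 + 1 + 1 + count_items([])
= 1 + 1 + 1 + 1 + 0
= 4


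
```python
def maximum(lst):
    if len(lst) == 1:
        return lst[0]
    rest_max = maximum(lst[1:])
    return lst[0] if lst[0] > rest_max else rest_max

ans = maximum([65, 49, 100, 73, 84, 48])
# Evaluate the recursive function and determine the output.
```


maximum([65, 49, 100, 73, 84, 48])
= compare 65 with maximum([49, 100, 73, 84, 48])
= compare 49 with maximum([100, 73, 84, 48])
= compare 100 with maximum([73, 84, 48])
= compare 73 with maximum([84, 48])
= compare 84 with maximum([48])
Base: maximum([48]) = 48
compare 84 with 48: max = 84
compare 73 with 84: max = 84
compare 100 with 84: max = 100
compare 49 with 100: max = 100
compare 65 with 100: max = 100
= 100


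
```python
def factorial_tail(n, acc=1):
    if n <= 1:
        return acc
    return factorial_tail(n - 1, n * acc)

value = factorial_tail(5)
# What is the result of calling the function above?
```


factorial_tail(5, 1)
= factorial_tail(4, 5 * 1) = factorial_tail(4, 5)
= factorial_tail(3, 4 * 5) = factorial_tail(3, 20)
= factorial_tail(2, 3 * 20) = factorial_tail(2, 60)
= factorial_tail(1, 2 * 60) = factorial_tail(1, 120)
n <= 1, return acc = 120


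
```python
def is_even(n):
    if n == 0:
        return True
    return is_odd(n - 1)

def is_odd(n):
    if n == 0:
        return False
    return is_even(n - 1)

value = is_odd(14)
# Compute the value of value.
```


is_odd(14)
= is_even(13)
= is_odd(12)
= is_even(11)
= is_odd(10)
= is_even(9)
= is_odd(8)
= is_even(7)
= is_odd(6)
= is_even(5)
= is_odd(4)
= is_even(3)
= is_odd(2)
= is_even(1)
= is_odd(0)
n == 0: return False
= False


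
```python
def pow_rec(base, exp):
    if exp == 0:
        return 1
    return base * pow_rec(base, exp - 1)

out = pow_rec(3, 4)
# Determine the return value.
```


pow_rec(3, 4)
= 3 * pow_rec(3, 3)
= 3 * 3 * pow_rec(3, 2)
= 3 * 3 * 3 * pow_rec(3, 1)
= 3 * 3 * 3 * 3 * pow_rec(3, 0)
= 3 * 3 * 3 * 3 * 1
= 81


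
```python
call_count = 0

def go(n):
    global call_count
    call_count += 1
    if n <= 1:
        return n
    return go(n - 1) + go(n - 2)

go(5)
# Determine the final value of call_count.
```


go(5) calls go(4) and go(3); each non-base call branches into two more.
Let C(k) = total number of calls made by go(k), including the call to go(k) itself.
Base cases: C(0) = 1, C(1) = 1
Recurrence: C(k) = 1 + C(k-1) + C(k-2)
  C(2) = 1 + C(1) + C(0) = 1 + 1 + 1 = 3
  C(3) = 1 + C(2) + C(1) = 1 + 3 + 1 = 5
  C(4) = 1 + C(3) + C(2) = 1 + 5 + 3 = 9
  C(5) = 1 + C(4) + C(3) = 1 + 9 + 5 = 15
Total calls = C(5) = 15


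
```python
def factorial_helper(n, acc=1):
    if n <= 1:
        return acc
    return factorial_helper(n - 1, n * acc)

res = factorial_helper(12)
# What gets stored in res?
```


factorial_helper(12, 1)
= factorial_helper(11, 12 * 1) = factorial_helper(11, 12)
= factorial_helper(10, 11 * 12) = factorial_helper(10, 132)
= factorial_helper(9, 10 * 132) = factorial_helper(9, 1320)
= factorial_helper(8, 9 * 1320) = factorial_helper(8, 11880)
= factorial_helper(7, 8 * 11880) = factorial_helper(7, 95040)
= factorial_helper(6, 7 * 95040) = factorial_helper(6, 665280)
= factorial_helper(5, 6 * 665280) = factorial_helper(5, 3991680)
= factorial_helper(4, 5 * 3991680) = factorial_helper(4, 19958400)
= factorial_helper(3, 4 * 19958400) = factorial_helper(3, 79833600)
= factorial_helper(2, 3 * 79833600) = factorial_helper(2, 239500800)
= factorial_helper(1, 2 * 239500800) = factorial_helper(1, 479001600)
n <= 1, return acc = 479001600


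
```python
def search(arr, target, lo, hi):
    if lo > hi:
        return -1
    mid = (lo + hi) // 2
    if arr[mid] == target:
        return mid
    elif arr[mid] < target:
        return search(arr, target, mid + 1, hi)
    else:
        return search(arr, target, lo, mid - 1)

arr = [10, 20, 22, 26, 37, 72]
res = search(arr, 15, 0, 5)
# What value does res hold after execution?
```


search(arr, 15, 0, 5)
lo=0, hi=5, mid=2, arr[mid]=22
22 > 15, search left half
lo=0, hi=1, mid=0, arr[mid]=10
10 < 15, search right half
lo=1, hi=1, mid=1, arr[mid]=20
20 > 15, search left half
lo > hi, target not found, return -1
= -1


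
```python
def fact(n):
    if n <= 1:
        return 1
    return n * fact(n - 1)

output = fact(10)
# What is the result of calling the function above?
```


fact(10)
= 10 * fact(9)
= 10 * 9 * fact(8)
= 10 * 9 * 8 * fact(7)
= 10 * 9 * 8 * 7 * fact(6)
= 10 * 9 * 8 * 7 * 6 * fact(5)
= 10 * 9 * 8 * 7 * 6 * 5 * fact(4)
= 10 * 9 * 8 * 7 * 6 * 5 * 4 * fact(3)
= 10 * 9 * 8 * 7 * 6 * 5 * 4 * 3 * fact(2)
= 10 * 9 * 8 * 7 * 6 * 5 * 4 * 3 * 2 * fact(1)
= 10 * 9 * 8 * 7 * 6 * 5 * 4 * 3 * 2 * 1
= 3628800


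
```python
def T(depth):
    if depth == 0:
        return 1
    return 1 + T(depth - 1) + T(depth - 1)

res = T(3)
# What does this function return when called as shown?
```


T(3)
= 1 + T(2) + T(2)
= 1 + 2 * T(2)
T(k) = 2^(k+1) - 1
T(0) = 1
T(1) = 3
T(2) = 7
T(3) = 15
T(3) = 2^4 - 1 = 15


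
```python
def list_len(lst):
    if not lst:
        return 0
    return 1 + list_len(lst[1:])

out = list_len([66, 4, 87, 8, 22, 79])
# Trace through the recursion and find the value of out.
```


list_len([66, 4, 87, 8, 22, 79])
= 1 + list_len([4, 87, 8, 22, 79])
= 1 + 1 + list_len([87, 8, 22, 79])
= 1 + 1 + 1 + list_len([8, 22, 79])
= 1 + 1 + 1 + 1 + list_len([22, 79])
= 1 + 1 + 1 + 1 + 1 + list_len([79])
= 1 + 1 + 1 + 1 + 1 + 1 + list_len([])
= 1 + 1 + 1 + 1 + 1 + 1 + 0
= 6


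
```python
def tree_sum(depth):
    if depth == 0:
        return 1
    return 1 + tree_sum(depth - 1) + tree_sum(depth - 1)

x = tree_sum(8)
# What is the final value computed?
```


tree_sum(8)
= 1 + tree_sum(7) + tree_sum(7)
= 1 + 2 * tree_sum(7)
tree_sum(k) = 2^(k+1) - 1
tree_sum(0) = 1
tree_sum(1) = 3
tree_sum(2) = 7
tree_sum(3) = 15
tree_sum(4) = 31
tree_sum(8) = 2^9 - 1 = 511


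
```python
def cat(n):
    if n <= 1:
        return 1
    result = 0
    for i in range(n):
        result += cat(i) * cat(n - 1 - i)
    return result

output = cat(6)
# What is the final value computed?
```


cat(6)
= sum of cat(i) * cat(6-1-i) for i in 0..5
First compute sub-values bottom-up:
  cat(0) = 1, cat(1) = 1
  cat(2) = 1*1 + 1*1 = 2
  cat(3) = 1*2 + 1*1 + 2*1 = 5
  cat(4) = 1*5 + 1*2 + 2*1 + 5*1 = 14
  cat(5) = 1*14 + 1*5 + 2*2 + 5*1 + 14*1 = 42
Now cat(6):
  cat(0)*cat(5) = 1*42 = 42
  cat(1)*cat(4) = 1*14 = 14
  cat(2)*cat(3) = 2*5 = 10
  cat(3)*cat(2) = 5*2 = 10
  cat(4)*cat(1) = 14*1 = 14
  cat(5)*cat(0) = 42*1 = 42
= 42 + 14 + 10 + 10 + 14 + 42
= 132


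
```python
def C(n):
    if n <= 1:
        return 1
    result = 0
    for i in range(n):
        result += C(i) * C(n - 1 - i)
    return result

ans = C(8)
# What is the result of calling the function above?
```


C(8)
= sum of C(i) * C(8-1-i) for i in 0..7
First compute sub-values bottom-up:
  C(0) = 1, C(1) = 1
  C(2) = 1*1 + 1*1 = 2
  C(3) = 1*2 + 1*1 + 2*1 = 5
  C(4) = 1*5 + 1*2 + 2*1 + 5*1 = 14
  C(5) = 1*14 + 1*5 + 2*2 + 5*1 + 14*1 = 42
  C(6) = 1*42 + 1*14 + 2*5 + 5*2 + 14*1 + 42*1 = 132
  C(7) = 1*132 + 1*42 + 2*14 + 5*5 + 14*2 + 42*1 + 132*1 = 429
Now C(8):
  C(0)*C(7) = 1*429 = 429
  C(1)*C(6) = 1*132 = 132
  C(2)*C(5) = 2*42 = 84
  C(3)*C(4) = 5*14 = 70
  C(4)*C(3) = 14*5 = 70
  C(5)*C(2) = 42*2 = 84
  C(6)*C(1) = 132*1 = 132
  C(7)*C(0) = 429*1 = 429
= 429 + 132 + 84 + 70 + 70 + 84 + 132 + 429
= 1430


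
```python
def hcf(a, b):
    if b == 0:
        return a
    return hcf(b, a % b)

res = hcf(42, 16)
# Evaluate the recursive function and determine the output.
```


hcf(42, 16)
= hcf(16, 42 % 16) = hcf(16, 10)
= hcf(10, 16 % 10) = hcf(10, 6)
= hcf(6, 10 % 6) = hcf(6, 4)
= hcf(4, 6 % 4) = hcf(4, 2)
= hcf(2, 4 % 2) = hcf(2, 0)
b == 0, return a = 2


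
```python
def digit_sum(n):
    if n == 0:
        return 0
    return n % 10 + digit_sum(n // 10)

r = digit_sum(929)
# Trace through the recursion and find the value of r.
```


digit_sum(929)
= 9 + digit_sum(92)
= 9 + 2 + digit_sum(9)
= 9 + 2 + 9 + digit_sum(0)
= 9 + 2 + 9 + 0
= 20


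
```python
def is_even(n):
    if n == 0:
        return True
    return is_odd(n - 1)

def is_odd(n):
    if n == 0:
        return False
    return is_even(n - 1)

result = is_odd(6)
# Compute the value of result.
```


is_odd(6)
= is_even(5)
= is_odd(4)
= is_even(3)
= is_odd(2)
= is_even(1)
= is_odd(0)
n == 0: return False
= False


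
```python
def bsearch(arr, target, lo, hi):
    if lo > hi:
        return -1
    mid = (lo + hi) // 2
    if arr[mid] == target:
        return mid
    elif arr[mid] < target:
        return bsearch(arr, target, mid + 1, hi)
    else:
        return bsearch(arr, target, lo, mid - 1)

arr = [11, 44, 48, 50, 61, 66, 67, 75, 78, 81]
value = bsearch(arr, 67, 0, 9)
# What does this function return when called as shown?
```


bsearch(arr, 67, 0, 9)
lo=0, hi=9, mid=4, arr[mid]=61
61 < 67, search right half
lo=5, hi=9, mid=7, arr[mid]=75
75 > 67, search left half
lo=5, hi=6, mid=5, arr[mid]=66
66 < 67, search right half
lo=6, hi=6, mid=6, arr[mid]=67
arr[6] == 67, found at index 6
= 6


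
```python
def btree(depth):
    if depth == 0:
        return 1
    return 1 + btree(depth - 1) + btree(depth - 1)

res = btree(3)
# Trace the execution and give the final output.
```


btree(3)
= 1 + btree(2) + btree(2)
= 1 + 2 * btree(2)
btree(k) = 2^(k+1) - 1
btree(0) = 1
btree(1) = 3
btree(2) = 7
btree(3) = 15
btree(3) = 2^4 - 1 = 15


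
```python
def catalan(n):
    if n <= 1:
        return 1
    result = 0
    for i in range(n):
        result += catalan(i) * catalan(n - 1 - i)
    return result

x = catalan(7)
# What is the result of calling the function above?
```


catalan(7)
= sum of catalan(i) * catalan(7-1-i) for i in 0..6
First compute sub-values bottom-up:
  catalan(0) = 1, catalan(1) = 1
  catalan(2) = 1*1 + 1*1 = 2
  catalan(3) = 1*2 + 1*1 + 2*1 = 5
  catalan(4) = 1*5 + 1*2 + 2*1 + 5*1 = 14
  catalan(5) = 1*14 + 1*5 + 2*2 + 5*1 + 14*1 = 42
  catalan(6) = 1*42 + 1*14 + 2*5 + 5*2 + 14*1 + 42*1 = 132
Now catalan(7):
  catalan(0)*catalan(6) = 1*132 = 132
  catalan(1)*catalan(5) = 1*42 = 42
  catalan(2)*catalan(4) = 2*14 = 28
  catalan(3)*catalan(3) = 5*5 = 25
  catalan(4)*catalan(2) = 14*2 = 28
  catalan(5)*catalan(1) = 42*1 = 42
  catalan(6)*catalan(0) = 132*1 = 132
= 132 + 42 + 28 + 25 + 28 + 42 + 132
= 429


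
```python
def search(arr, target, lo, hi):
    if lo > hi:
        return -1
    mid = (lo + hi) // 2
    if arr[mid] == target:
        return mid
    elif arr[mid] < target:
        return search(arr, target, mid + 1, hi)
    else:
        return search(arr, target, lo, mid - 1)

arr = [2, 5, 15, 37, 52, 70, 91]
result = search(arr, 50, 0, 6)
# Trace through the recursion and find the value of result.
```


search(arr, 50, 0, 6)
lo=0, hi=6, mid=3, arr[mid]=37
37 < 50, search right half
lo=4, hi=6, mid=5, arr[mid]=70
70 > 50, search left half
lo=4, hi=4, mid=4, arr[mid]=52
52 > 50, search left half
lo > hi, target not found, return -1
= -1


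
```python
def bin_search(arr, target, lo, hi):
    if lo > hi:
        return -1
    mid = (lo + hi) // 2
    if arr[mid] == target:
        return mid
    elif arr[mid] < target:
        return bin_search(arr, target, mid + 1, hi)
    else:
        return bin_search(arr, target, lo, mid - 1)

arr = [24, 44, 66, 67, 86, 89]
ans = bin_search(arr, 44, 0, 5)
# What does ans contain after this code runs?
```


bin_search(arr, 44, 0, 5)
lo=0, hi=5, mid=2, arr[mid]=66
66 > 44, search left half
lo=0, hi=1, mid=0, arr[mid]=24
24 < 44, search right half
lo=1, hi=1, mid=1, arr[mid]=44
arr[1] == 44, found at index 1
= 1


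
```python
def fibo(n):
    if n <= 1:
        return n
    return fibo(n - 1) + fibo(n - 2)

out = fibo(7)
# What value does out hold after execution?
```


fibo(7)
= fibo(6) + fibo(5)
= (fibo(5) + fibo(4)) + fibo(5)
Computing bottom-up: fibo(0)=0, fibo(1)=1, fibo(2)=1, fibo(3)=2, fibo(4)=3, fibo(5)=5, fibo(6)=8, fibo(7)=13
= 13


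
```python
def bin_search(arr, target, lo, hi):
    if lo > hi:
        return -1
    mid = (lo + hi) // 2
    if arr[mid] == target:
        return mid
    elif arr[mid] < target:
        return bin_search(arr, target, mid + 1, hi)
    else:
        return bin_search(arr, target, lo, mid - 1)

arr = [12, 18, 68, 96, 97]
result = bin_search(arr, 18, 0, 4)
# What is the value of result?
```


bin_search(arr, 18, 0, 4)
lo=0, hi=4, mid=2, arr[mid]=68
68 > 18, search left half
lo=0, hi=1, mid=0, arr[mid]=12
12 < 18, search right half
lo=1, hi=1, mid=1, arr[mid]=18
arr[1] == 18, found at index 1
= 1


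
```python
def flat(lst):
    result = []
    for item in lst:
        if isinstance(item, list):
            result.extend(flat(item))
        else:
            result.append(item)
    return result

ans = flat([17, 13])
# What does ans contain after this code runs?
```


flat([17, 13])
Processing each element:
  17 is not a list -> append 17
  13 is not a list -> append 13
= [17, 13]


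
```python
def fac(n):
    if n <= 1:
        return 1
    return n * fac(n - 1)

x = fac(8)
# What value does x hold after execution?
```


fac(8)
= 8 * fac(7)
= 8 * 7 * fac(6)
= 8 * 7 * 6 * fac(5)
= 8 * 7 * 6 * 5 * fac(4)
= 8 * 7 * 6 * 5 * 4 * fac(3)
= 8 * 7 * 6 * 5 * 4 * 3 * fac(2)
= 8 * 7 * 6 * 5 * 4 * 3 * 2 * fac(1)
= 8 * 7 * 6 * 5 * 4 * 3 * 2 * 1
= 40320


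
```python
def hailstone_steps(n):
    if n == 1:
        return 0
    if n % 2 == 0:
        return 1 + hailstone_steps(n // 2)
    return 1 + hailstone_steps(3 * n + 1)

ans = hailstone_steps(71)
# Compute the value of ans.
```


hailstone_steps(71)
71 is odd -> 3*71+1 = 214 -> hailstone_steps(214)
214 is even -> hailstone_steps(107)
107 is odd -> 3*107+1 = 322 -> hailstone_steps(322)
322 is even -> hailstone_steps(161)
161 is odd -> 3*161+1 = 484 -> hailstone_steps(484)
484 is even -> hailstone_steps(242)
242 is even -> hailstone_steps(121)
121 is odd -> 3*121+1 = 364 -> hailstone_steps(364)
364 is even -> hailstone_steps(182)
182 is even -> hailstone_steps(91)
91 is odd -> 3*91+1 = 274 -> hailstone_steps(274)
274 is even -> hailstone_steps(137)
137 is odd -> 3*137+1 = 412 -> hailstone_steps(412)
412 is even -> hailstone_steps(206)
206 is even -> hailstone_steps(103)
103 is odd -> 3*103+1 = 310 -> hailstone_steps(310)
310 is even -> hailstone_steps(155)
155 is odd -> 3*155+1 = 466 -> hailstone_steps(466)
466 is even -> hailstone_steps(233)
233 is odd -> 3*233+1 = 700 -> hailstone_steps(700)
700 is even -> hailstone_steps(350)
350 is even -> hailstone_steps(175)
175 is odd -> 3*175+1 = 526 -> hailstone_steps(526)
526 is even -> hailstone_steps(263)
263 is odd -> 3*263+1 = 790 -> hailstone_steps(790)
790 is even -> hailstone_steps(395)
395 is odd -> 3*395+1 = 1186 -> hailstone_steps(1186)
1186 is even -> hailstone_steps(593)
593 is odd -> 3*593+1 = 1780 -> hailstone_steps(1780)
1780 is even -> hailstone_steps(890)
890 is even -> hailstone_steps(445)
445 is odd -> 3*445+1 = 1336 -> hailstone_steps(1336)
1336 is even -> hailstone_steps(668)
668 is even -> hailstone_steps(334)
334 is even -> hailstone_steps(167)
167 is odd -> 3*167+1 = 502 -> hailstone_steps(502)
502 is even -> hailstone_steps(251)
251 is odd -> 3*251+1 = 754 -> hailstone_steps(754)
754 is even -> hailstone_steps(377)
377 is odd -> 3*377+1 = 1132 -> hailstone_steps(1132)
1132 is even -> hailstone_steps(566)
566 is even -> hailstone_steps(283)
283 is odd -> 3*283+1 = 850 -> hailstone_steps(850)
850 is even -> hailstone_steps(425)
425 is odd -> 3*425+1 = 1276 -> hailstone_steps(1276)
1276 is even -> hailstone_steps(638)
638 is even -> hailstone_steps(319)
319 is odd -> 3*319+1 = 958 -> hailstone_steps(958)
958 is even -> hailstone_steps(479)
479 is odd -> 3*479+1 = 1438 -> hailstone_steps(1438)
1438 is even -> hailstone_steps(719)
719 is odd -> 3*719+1 = 2158 -> hailstone_steps(2158)
2158 is even -> hailstone_steps(1079)
1079 is odd -> 3*1079+1 = 3238 -> hailstone_steps(3238)
3238 is even -> hailstone_steps(1619)
1619 is odd -> 3*1619+1 = 4858 -> hailstone_steps(4858)
4858 is even -> hailstone_steps(2429)
2429 is odd -> 3*2429+1 = 7288 -> hailstone_steps(7288)
7288 is even -> hailstone_steps(3644)
3644 is even -> hailstone_steps(1822)
1822 is even -> hailstone_steps(911)
911 is odd -> 3*911+1 = 2734 -> hailstone_steps(2734)
2734 is even -> hailstone_steps(1367)
1367 is odd -> 3*1367+1 = 4102 -> hailstone_steps(4102)
4102 is even -> hailstone_steps(2051)
2051 is odd -> 3*2051+1 = 6154 -> hailstone_steps(6154)
6154 is even -> hailstone_steps(3077)
3077 is odd -> 3*3077+1 = 9232 -> hailstone_steps(9232)
9232 is even -> hailstone_steps(4616)
4616 is even -> hailstone_steps(2308)
2308 is even -> hailstone_steps(1154)
1154 is even -> hailstone_steps(577)
577 is odd -> 3*577+1 = 1732 -> hailstone_steps(1732)
1732 is even -> hailstone_steps(866)
866 is even -> hailstone_steps(433)
433 is odd -> 3*433+1 = 1300 -> hailstone_steps(1300)
1300 is even -> hailstone_steps(650)
650 is even -> hailstone_steps(325)
325 is odd -> 3*325+1 = 976 -> hailstone_steps(976)
976 is even -> hailstone_steps(488)
488 is even -> hailstone_steps(244)
244 is even -> hailstone_steps(122)
122 is even -> hailstone_steps(61)
61 is odd -> 3*61+1 = 184 -> hailstone_steps(184)
184 is even -> hailstone_steps(92)
92 is even -> hailstone_steps(46)
46 is even -> hailstone_steps(23)
23 is odd -> 3*23+1 = 70 -> hailstone_steps(70)
70 is even -> hailstone_steps(35)
35 is odd -> 3*35+1 = 106 -> hailstone_steps(106)
106 is even -> hailstone_steps(53)
53 is odd -> 3*53+1 = 160 -> hailstone_steps(160)
160 is even -> hailstone_steps(80)
80 is even -> hailstone_steps(40)
40 is even -> hailstone_steps(20)
20 is even -> hailstone_steps(10)
10 is even -> hailstone_steps(5)
5 is odd -> 3*5+1 = 16 -> hailstone_steps(16)
16 is even -> hailstone_steps(8)
8 is even -> hailstone_steps(4)
4 is even -> hailstone_steps(2)
2 is even -> hailstone_steps(1)
Reached 1 after 102 steps
= 102
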